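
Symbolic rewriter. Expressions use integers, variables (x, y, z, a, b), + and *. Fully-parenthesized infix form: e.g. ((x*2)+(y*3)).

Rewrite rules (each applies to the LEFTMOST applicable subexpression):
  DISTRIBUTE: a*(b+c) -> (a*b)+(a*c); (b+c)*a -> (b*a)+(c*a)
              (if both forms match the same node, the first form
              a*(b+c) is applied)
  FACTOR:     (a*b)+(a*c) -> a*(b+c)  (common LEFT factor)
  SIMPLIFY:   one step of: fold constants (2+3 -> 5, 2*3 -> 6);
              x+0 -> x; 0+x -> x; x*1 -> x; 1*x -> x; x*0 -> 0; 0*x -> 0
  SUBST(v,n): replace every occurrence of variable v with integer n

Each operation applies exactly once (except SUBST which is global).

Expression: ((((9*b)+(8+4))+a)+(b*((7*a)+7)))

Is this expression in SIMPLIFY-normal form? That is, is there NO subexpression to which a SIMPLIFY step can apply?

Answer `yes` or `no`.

Expression: ((((9*b)+(8+4))+a)+(b*((7*a)+7)))
Scanning for simplifiable subexpressions (pre-order)...
  at root: ((((9*b)+(8+4))+a)+(b*((7*a)+7))) (not simplifiable)
  at L: (((9*b)+(8+4))+a) (not simplifiable)
  at LL: ((9*b)+(8+4)) (not simplifiable)
  at LLL: (9*b) (not simplifiable)
  at LLR: (8+4) (SIMPLIFIABLE)
  at R: (b*((7*a)+7)) (not simplifiable)
  at RR: ((7*a)+7) (not simplifiable)
  at RRL: (7*a) (not simplifiable)
Found simplifiable subexpr at path LLR: (8+4)
One SIMPLIFY step would give: ((((9*b)+12)+a)+(b*((7*a)+7)))
-> NOT in normal form.

Answer: no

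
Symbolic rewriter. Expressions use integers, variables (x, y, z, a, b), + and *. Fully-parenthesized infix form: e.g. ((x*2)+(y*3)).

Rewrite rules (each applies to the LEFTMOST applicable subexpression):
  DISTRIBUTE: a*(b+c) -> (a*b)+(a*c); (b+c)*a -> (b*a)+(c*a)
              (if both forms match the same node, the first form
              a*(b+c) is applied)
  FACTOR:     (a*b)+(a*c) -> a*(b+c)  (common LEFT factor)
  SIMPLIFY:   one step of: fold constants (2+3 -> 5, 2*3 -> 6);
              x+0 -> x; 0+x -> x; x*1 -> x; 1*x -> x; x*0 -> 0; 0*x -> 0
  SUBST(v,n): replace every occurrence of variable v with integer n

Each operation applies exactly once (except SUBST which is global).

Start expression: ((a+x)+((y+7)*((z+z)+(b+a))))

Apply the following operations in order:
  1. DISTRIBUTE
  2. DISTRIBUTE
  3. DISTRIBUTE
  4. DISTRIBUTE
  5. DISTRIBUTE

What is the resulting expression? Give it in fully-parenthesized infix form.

Start: ((a+x)+((y+7)*((z+z)+(b+a))))
Apply DISTRIBUTE at R (target: ((y+7)*((z+z)+(b+a)))): ((a+x)+((y+7)*((z+z)+(b+a)))) -> ((a+x)+(((y+7)*(z+z))+((y+7)*(b+a))))
Apply DISTRIBUTE at RL (target: ((y+7)*(z+z))): ((a+x)+(((y+7)*(z+z))+((y+7)*(b+a)))) -> ((a+x)+((((y+7)*z)+((y+7)*z))+((y+7)*(b+a))))
Apply DISTRIBUTE at RLL (target: ((y+7)*z)): ((a+x)+((((y+7)*z)+((y+7)*z))+((y+7)*(b+a)))) -> ((a+x)+((((y*z)+(7*z))+((y+7)*z))+((y+7)*(b+a))))
Apply DISTRIBUTE at RLR (target: ((y+7)*z)): ((a+x)+((((y*z)+(7*z))+((y+7)*z))+((y+7)*(b+a)))) -> ((a+x)+((((y*z)+(7*z))+((y*z)+(7*z)))+((y+7)*(b+a))))
Apply DISTRIBUTE at RR (target: ((y+7)*(b+a))): ((a+x)+((((y*z)+(7*z))+((y*z)+(7*z)))+((y+7)*(b+a)))) -> ((a+x)+((((y*z)+(7*z))+((y*z)+(7*z)))+(((y+7)*b)+((y+7)*a))))

Answer: ((a+x)+((((y*z)+(7*z))+((y*z)+(7*z)))+(((y+7)*b)+((y+7)*a))))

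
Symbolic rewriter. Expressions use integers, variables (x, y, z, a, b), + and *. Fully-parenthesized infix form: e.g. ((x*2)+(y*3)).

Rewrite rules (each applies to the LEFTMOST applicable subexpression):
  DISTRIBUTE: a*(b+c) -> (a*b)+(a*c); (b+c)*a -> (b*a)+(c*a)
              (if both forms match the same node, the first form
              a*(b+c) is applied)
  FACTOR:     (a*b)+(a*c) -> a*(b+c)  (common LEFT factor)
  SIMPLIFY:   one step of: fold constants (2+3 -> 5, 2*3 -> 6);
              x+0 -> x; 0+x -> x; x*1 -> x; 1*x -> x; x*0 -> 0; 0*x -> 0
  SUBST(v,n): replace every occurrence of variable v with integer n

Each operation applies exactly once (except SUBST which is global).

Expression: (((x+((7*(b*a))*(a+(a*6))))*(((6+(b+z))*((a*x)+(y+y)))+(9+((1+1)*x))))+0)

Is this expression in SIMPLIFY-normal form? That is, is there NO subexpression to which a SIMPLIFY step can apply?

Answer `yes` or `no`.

Answer: no

Derivation:
Expression: (((x+((7*(b*a))*(a+(a*6))))*(((6+(b+z))*((a*x)+(y+y)))+(9+((1+1)*x))))+0)
Scanning for simplifiable subexpressions (pre-order)...
  at root: (((x+((7*(b*a))*(a+(a*6))))*(((6+(b+z))*((a*x)+(y+y)))+(9+((1+1)*x))))+0) (SIMPLIFIABLE)
  at L: ((x+((7*(b*a))*(a+(a*6))))*(((6+(b+z))*((a*x)+(y+y)))+(9+((1+1)*x)))) (not simplifiable)
  at LL: (x+((7*(b*a))*(a+(a*6)))) (not simplifiable)
  at LLR: ((7*(b*a))*(a+(a*6))) (not simplifiable)
  at LLRL: (7*(b*a)) (not simplifiable)
  at LLRLR: (b*a) (not simplifiable)
  at LLRR: (a+(a*6)) (not simplifiable)
  at LLRRR: (a*6) (not simplifiable)
  at LR: (((6+(b+z))*((a*x)+(y+y)))+(9+((1+1)*x))) (not simplifiable)
  at LRL: ((6+(b+z))*((a*x)+(y+y))) (not simplifiable)
  at LRLL: (6+(b+z)) (not simplifiable)
  at LRLLR: (b+z) (not simplifiable)
  at LRLR: ((a*x)+(y+y)) (not simplifiable)
  at LRLRL: (a*x) (not simplifiable)
  at LRLRR: (y+y) (not simplifiable)
  at LRR: (9+((1+1)*x)) (not simplifiable)
  at LRRR: ((1+1)*x) (not simplifiable)
  at LRRRL: (1+1) (SIMPLIFIABLE)
Found simplifiable subexpr at path root: (((x+((7*(b*a))*(a+(a*6))))*(((6+(b+z))*((a*x)+(y+y)))+(9+((1+1)*x))))+0)
One SIMPLIFY step would give: ((x+((7*(b*a))*(a+(a*6))))*(((6+(b+z))*((a*x)+(y+y)))+(9+((1+1)*x))))
-> NOT in normal form.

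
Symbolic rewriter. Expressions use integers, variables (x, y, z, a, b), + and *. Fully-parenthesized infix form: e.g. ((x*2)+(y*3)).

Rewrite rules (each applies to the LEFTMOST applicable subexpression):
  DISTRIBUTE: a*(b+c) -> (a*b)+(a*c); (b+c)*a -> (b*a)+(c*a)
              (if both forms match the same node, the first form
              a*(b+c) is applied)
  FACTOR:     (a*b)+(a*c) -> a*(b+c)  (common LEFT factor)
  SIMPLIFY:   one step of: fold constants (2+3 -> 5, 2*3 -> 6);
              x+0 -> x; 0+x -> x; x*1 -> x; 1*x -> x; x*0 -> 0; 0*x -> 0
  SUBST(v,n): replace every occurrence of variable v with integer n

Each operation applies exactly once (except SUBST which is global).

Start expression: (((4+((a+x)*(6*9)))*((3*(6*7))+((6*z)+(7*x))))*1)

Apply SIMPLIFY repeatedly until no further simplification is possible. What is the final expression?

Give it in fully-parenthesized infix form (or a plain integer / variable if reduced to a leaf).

Answer: ((4+((a+x)*54))*(126+((6*z)+(7*x))))

Derivation:
Start: (((4+((a+x)*(6*9)))*((3*(6*7))+((6*z)+(7*x))))*1)
Step 1: at root: (((4+((a+x)*(6*9)))*((3*(6*7))+((6*z)+(7*x))))*1) -> ((4+((a+x)*(6*9)))*((3*(6*7))+((6*z)+(7*x)))); overall: (((4+((a+x)*(6*9)))*((3*(6*7))+((6*z)+(7*x))))*1) -> ((4+((a+x)*(6*9)))*((3*(6*7))+((6*z)+(7*x))))
Step 2: at LRR: (6*9) -> 54; overall: ((4+((a+x)*(6*9)))*((3*(6*7))+((6*z)+(7*x)))) -> ((4+((a+x)*54))*((3*(6*7))+((6*z)+(7*x))))
Step 3: at RLR: (6*7) -> 42; overall: ((4+((a+x)*54))*((3*(6*7))+((6*z)+(7*x)))) -> ((4+((a+x)*54))*((3*42)+((6*z)+(7*x))))
Step 4: at RL: (3*42) -> 126; overall: ((4+((a+x)*54))*((3*42)+((6*z)+(7*x)))) -> ((4+((a+x)*54))*(126+((6*z)+(7*x))))
Fixed point: ((4+((a+x)*54))*(126+((6*z)+(7*x))))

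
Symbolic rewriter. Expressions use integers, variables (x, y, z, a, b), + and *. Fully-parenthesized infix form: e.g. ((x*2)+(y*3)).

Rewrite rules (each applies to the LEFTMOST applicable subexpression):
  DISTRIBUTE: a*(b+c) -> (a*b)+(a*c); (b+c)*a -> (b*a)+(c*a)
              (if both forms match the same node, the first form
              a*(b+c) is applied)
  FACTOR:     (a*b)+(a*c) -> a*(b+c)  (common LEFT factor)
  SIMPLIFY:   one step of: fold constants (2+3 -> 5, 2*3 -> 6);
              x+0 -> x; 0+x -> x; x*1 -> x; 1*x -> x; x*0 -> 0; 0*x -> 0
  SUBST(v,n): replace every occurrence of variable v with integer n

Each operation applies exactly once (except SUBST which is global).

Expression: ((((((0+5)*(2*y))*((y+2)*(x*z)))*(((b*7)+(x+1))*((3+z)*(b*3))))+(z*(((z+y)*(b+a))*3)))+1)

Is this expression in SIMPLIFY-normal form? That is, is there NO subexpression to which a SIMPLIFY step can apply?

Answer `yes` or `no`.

Expression: ((((((0+5)*(2*y))*((y+2)*(x*z)))*(((b*7)+(x+1))*((3+z)*(b*3))))+(z*(((z+y)*(b+a))*3)))+1)
Scanning for simplifiable subexpressions (pre-order)...
  at root: ((((((0+5)*(2*y))*((y+2)*(x*z)))*(((b*7)+(x+1))*((3+z)*(b*3))))+(z*(((z+y)*(b+a))*3)))+1) (not simplifiable)
  at L: (((((0+5)*(2*y))*((y+2)*(x*z)))*(((b*7)+(x+1))*((3+z)*(b*3))))+(z*(((z+y)*(b+a))*3))) (not simplifiable)
  at LL: ((((0+5)*(2*y))*((y+2)*(x*z)))*(((b*7)+(x+1))*((3+z)*(b*3)))) (not simplifiable)
  at LLL: (((0+5)*(2*y))*((y+2)*(x*z))) (not simplifiable)
  at LLLL: ((0+5)*(2*y)) (not simplifiable)
  at LLLLL: (0+5) (SIMPLIFIABLE)
  at LLLLR: (2*y) (not simplifiable)
  at LLLR: ((y+2)*(x*z)) (not simplifiable)
  at LLLRL: (y+2) (not simplifiable)
  at LLLRR: (x*z) (not simplifiable)
  at LLR: (((b*7)+(x+1))*((3+z)*(b*3))) (not simplifiable)
  at LLRL: ((b*7)+(x+1)) (not simplifiable)
  at LLRLL: (b*7) (not simplifiable)
  at LLRLR: (x+1) (not simplifiable)
  at LLRR: ((3+z)*(b*3)) (not simplifiable)
  at LLRRL: (3+z) (not simplifiable)
  at LLRRR: (b*3) (not simplifiable)
  at LR: (z*(((z+y)*(b+a))*3)) (not simplifiable)
  at LRR: (((z+y)*(b+a))*3) (not simplifiable)
  at LRRL: ((z+y)*(b+a)) (not simplifiable)
  at LRRLL: (z+y) (not simplifiable)
  at LRRLR: (b+a) (not simplifiable)
Found simplifiable subexpr at path LLLLL: (0+5)
One SIMPLIFY step would give: (((((5*(2*y))*((y+2)*(x*z)))*(((b*7)+(x+1))*((3+z)*(b*3))))+(z*(((z+y)*(b+a))*3)))+1)
-> NOT in normal form.

Answer: no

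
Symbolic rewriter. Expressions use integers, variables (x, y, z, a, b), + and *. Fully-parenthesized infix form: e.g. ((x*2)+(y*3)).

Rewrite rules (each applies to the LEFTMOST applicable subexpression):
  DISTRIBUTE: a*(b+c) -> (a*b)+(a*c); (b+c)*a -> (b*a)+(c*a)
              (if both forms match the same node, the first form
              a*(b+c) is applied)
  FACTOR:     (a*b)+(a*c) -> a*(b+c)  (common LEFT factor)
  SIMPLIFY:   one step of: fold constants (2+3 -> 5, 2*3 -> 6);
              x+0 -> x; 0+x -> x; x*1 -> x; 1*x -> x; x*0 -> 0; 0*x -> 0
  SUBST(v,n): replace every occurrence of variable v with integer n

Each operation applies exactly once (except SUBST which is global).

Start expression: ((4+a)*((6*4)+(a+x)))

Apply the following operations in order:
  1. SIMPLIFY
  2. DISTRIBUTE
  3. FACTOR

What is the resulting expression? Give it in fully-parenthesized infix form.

Answer: ((4+a)*(24+(a+x)))

Derivation:
Start: ((4+a)*((6*4)+(a+x)))
Apply SIMPLIFY at RL (target: (6*4)): ((4+a)*((6*4)+(a+x))) -> ((4+a)*(24+(a+x)))
Apply DISTRIBUTE at root (target: ((4+a)*(24+(a+x)))): ((4+a)*(24+(a+x))) -> (((4+a)*24)+((4+a)*(a+x)))
Apply FACTOR at root (target: (((4+a)*24)+((4+a)*(a+x)))): (((4+a)*24)+((4+a)*(a+x))) -> ((4+a)*(24+(a+x)))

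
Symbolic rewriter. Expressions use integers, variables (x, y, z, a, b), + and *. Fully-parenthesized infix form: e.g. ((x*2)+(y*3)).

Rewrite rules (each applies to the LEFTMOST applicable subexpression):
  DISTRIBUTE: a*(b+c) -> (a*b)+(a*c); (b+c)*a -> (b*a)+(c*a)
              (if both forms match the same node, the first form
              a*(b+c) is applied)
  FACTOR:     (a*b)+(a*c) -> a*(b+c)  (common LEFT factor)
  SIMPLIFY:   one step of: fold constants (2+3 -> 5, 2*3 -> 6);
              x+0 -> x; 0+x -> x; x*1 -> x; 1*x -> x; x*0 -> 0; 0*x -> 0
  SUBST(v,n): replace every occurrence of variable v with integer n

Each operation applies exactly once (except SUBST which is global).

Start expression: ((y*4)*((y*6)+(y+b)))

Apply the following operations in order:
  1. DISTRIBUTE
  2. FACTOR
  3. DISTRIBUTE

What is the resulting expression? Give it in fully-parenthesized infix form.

Answer: (((y*4)*(y*6))+((y*4)*(y+b)))

Derivation:
Start: ((y*4)*((y*6)+(y+b)))
Apply DISTRIBUTE at root (target: ((y*4)*((y*6)+(y+b)))): ((y*4)*((y*6)+(y+b))) -> (((y*4)*(y*6))+((y*4)*(y+b)))
Apply FACTOR at root (target: (((y*4)*(y*6))+((y*4)*(y+b)))): (((y*4)*(y*6))+((y*4)*(y+b))) -> ((y*4)*((y*6)+(y+b)))
Apply DISTRIBUTE at root (target: ((y*4)*((y*6)+(y+b)))): ((y*4)*((y*6)+(y+b))) -> (((y*4)*(y*6))+((y*4)*(y+b)))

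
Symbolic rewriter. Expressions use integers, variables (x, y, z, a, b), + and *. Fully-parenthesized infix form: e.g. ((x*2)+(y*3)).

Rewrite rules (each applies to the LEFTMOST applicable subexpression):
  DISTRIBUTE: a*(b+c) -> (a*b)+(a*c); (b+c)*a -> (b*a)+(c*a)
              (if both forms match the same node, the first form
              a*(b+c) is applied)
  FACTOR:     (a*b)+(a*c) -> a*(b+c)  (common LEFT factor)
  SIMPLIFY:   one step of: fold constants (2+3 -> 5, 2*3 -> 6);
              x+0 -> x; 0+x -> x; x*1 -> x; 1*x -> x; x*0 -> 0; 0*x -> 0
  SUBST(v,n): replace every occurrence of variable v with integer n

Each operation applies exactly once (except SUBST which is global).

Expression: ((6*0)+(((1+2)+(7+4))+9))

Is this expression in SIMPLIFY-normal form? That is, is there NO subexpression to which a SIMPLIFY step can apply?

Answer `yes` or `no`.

Expression: ((6*0)+(((1+2)+(7+4))+9))
Scanning for simplifiable subexpressions (pre-order)...
  at root: ((6*0)+(((1+2)+(7+4))+9)) (not simplifiable)
  at L: (6*0) (SIMPLIFIABLE)
  at R: (((1+2)+(7+4))+9) (not simplifiable)
  at RL: ((1+2)+(7+4)) (not simplifiable)
  at RLL: (1+2) (SIMPLIFIABLE)
  at RLR: (7+4) (SIMPLIFIABLE)
Found simplifiable subexpr at path L: (6*0)
One SIMPLIFY step would give: (0+(((1+2)+(7+4))+9))
-> NOT in normal form.

Answer: no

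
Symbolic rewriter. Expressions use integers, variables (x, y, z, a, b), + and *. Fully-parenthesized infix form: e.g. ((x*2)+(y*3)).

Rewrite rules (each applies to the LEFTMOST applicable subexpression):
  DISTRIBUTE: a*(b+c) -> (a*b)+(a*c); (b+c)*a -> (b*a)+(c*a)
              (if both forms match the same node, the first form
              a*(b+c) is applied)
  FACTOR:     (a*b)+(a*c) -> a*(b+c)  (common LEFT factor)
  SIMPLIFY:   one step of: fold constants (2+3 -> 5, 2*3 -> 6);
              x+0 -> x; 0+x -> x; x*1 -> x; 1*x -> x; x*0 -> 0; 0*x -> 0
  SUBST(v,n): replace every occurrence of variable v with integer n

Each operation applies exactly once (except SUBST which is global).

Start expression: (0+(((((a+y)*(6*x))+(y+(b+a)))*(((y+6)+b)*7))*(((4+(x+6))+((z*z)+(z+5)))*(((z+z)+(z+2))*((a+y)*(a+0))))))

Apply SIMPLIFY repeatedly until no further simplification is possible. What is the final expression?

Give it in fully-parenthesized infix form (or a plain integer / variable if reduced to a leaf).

Answer: (((((a+y)*(6*x))+(y+(b+a)))*(((y+6)+b)*7))*(((4+(x+6))+((z*z)+(z+5)))*(((z+z)+(z+2))*((a+y)*a))))

Derivation:
Start: (0+(((((a+y)*(6*x))+(y+(b+a)))*(((y+6)+b)*7))*(((4+(x+6))+((z*z)+(z+5)))*(((z+z)+(z+2))*((a+y)*(a+0))))))
Step 1: at root: (0+(((((a+y)*(6*x))+(y+(b+a)))*(((y+6)+b)*7))*(((4+(x+6))+((z*z)+(z+5)))*(((z+z)+(z+2))*((a+y)*(a+0)))))) -> (((((a+y)*(6*x))+(y+(b+a)))*(((y+6)+b)*7))*(((4+(x+6))+((z*z)+(z+5)))*(((z+z)+(z+2))*((a+y)*(a+0))))); overall: (0+(((((a+y)*(6*x))+(y+(b+a)))*(((y+6)+b)*7))*(((4+(x+6))+((z*z)+(z+5)))*(((z+z)+(z+2))*((a+y)*(a+0)))))) -> (((((a+y)*(6*x))+(y+(b+a)))*(((y+6)+b)*7))*(((4+(x+6))+((z*z)+(z+5)))*(((z+z)+(z+2))*((a+y)*(a+0)))))
Step 2: at RRRR: (a+0) -> a; overall: (((((a+y)*(6*x))+(y+(b+a)))*(((y+6)+b)*7))*(((4+(x+6))+((z*z)+(z+5)))*(((z+z)+(z+2))*((a+y)*(a+0))))) -> (((((a+y)*(6*x))+(y+(b+a)))*(((y+6)+b)*7))*(((4+(x+6))+((z*z)+(z+5)))*(((z+z)+(z+2))*((a+y)*a))))
Fixed point: (((((a+y)*(6*x))+(y+(b+a)))*(((y+6)+b)*7))*(((4+(x+6))+((z*z)+(z+5)))*(((z+z)+(z+2))*((a+y)*a))))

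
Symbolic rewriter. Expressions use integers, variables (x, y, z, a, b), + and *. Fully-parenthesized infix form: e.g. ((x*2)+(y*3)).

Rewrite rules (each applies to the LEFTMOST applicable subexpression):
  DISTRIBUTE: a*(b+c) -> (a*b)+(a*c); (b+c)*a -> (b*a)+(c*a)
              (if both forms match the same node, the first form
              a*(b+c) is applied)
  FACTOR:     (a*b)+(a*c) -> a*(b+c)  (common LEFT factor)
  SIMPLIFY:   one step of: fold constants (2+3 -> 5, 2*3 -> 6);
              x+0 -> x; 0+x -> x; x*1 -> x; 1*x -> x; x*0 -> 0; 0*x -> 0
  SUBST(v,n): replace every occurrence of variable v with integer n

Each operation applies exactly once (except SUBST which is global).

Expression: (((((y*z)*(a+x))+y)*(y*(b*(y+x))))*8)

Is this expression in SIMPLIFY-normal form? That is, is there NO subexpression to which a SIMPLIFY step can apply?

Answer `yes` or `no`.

Expression: (((((y*z)*(a+x))+y)*(y*(b*(y+x))))*8)
Scanning for simplifiable subexpressions (pre-order)...
  at root: (((((y*z)*(a+x))+y)*(y*(b*(y+x))))*8) (not simplifiable)
  at L: ((((y*z)*(a+x))+y)*(y*(b*(y+x)))) (not simplifiable)
  at LL: (((y*z)*(a+x))+y) (not simplifiable)
  at LLL: ((y*z)*(a+x)) (not simplifiable)
  at LLLL: (y*z) (not simplifiable)
  at LLLR: (a+x) (not simplifiable)
  at LR: (y*(b*(y+x))) (not simplifiable)
  at LRR: (b*(y+x)) (not simplifiable)
  at LRRR: (y+x) (not simplifiable)
Result: no simplifiable subexpression found -> normal form.

Answer: yes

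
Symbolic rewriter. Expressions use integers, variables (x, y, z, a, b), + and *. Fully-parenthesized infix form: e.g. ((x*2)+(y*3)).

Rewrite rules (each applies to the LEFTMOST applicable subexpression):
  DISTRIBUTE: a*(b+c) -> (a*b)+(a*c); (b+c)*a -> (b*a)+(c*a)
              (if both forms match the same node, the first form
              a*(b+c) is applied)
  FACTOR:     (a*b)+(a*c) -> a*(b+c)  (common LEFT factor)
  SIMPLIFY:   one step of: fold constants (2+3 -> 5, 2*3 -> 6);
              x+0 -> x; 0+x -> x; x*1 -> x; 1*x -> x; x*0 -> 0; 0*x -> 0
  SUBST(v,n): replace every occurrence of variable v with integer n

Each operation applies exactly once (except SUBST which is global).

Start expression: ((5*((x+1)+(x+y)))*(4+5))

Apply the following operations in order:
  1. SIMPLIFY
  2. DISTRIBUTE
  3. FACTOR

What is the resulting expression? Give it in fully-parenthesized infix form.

Start: ((5*((x+1)+(x+y)))*(4+5))
Apply SIMPLIFY at R (target: (4+5)): ((5*((x+1)+(x+y)))*(4+5)) -> ((5*((x+1)+(x+y)))*9)
Apply DISTRIBUTE at L (target: (5*((x+1)+(x+y)))): ((5*((x+1)+(x+y)))*9) -> (((5*(x+1))+(5*(x+y)))*9)
Apply FACTOR at L (target: ((5*(x+1))+(5*(x+y)))): (((5*(x+1))+(5*(x+y)))*9) -> ((5*((x+1)+(x+y)))*9)

Answer: ((5*((x+1)+(x+y)))*9)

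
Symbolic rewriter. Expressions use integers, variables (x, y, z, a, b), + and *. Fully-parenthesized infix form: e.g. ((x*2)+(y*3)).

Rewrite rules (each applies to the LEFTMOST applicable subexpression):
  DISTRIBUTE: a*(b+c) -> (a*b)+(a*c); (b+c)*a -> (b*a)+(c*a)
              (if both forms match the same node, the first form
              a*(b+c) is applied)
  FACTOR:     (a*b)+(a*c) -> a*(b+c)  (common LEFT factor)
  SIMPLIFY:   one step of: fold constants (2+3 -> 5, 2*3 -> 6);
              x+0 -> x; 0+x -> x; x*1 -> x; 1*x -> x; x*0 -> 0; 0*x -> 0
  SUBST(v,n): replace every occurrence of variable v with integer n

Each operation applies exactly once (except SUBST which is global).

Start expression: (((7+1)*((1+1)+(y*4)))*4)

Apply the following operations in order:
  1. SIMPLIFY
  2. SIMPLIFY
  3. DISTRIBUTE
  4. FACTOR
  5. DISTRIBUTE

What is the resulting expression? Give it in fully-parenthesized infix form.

Answer: (((8*2)+(8*(y*4)))*4)

Derivation:
Start: (((7+1)*((1+1)+(y*4)))*4)
Apply SIMPLIFY at LL (target: (7+1)): (((7+1)*((1+1)+(y*4)))*4) -> ((8*((1+1)+(y*4)))*4)
Apply SIMPLIFY at LRL (target: (1+1)): ((8*((1+1)+(y*4)))*4) -> ((8*(2+(y*4)))*4)
Apply DISTRIBUTE at L (target: (8*(2+(y*4)))): ((8*(2+(y*4)))*4) -> (((8*2)+(8*(y*4)))*4)
Apply FACTOR at L (target: ((8*2)+(8*(y*4)))): (((8*2)+(8*(y*4)))*4) -> ((8*(2+(y*4)))*4)
Apply DISTRIBUTE at L (target: (8*(2+(y*4)))): ((8*(2+(y*4)))*4) -> (((8*2)+(8*(y*4)))*4)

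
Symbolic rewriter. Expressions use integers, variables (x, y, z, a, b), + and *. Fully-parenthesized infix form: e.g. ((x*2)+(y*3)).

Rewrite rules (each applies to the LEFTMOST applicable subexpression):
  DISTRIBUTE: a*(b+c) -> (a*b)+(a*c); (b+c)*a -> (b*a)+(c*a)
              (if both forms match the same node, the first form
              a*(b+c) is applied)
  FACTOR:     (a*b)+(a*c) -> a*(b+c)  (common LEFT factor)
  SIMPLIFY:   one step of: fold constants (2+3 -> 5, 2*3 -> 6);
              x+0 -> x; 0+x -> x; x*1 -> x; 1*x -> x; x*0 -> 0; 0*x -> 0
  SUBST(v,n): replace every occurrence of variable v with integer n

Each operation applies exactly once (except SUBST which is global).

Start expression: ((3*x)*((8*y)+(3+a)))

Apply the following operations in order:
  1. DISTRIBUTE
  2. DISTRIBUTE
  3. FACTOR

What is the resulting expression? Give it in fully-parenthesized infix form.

Answer: (((3*x)*(8*y))+((3*x)*(3+a)))

Derivation:
Start: ((3*x)*((8*y)+(3+a)))
Apply DISTRIBUTE at root (target: ((3*x)*((8*y)+(3+a)))): ((3*x)*((8*y)+(3+a))) -> (((3*x)*(8*y))+((3*x)*(3+a)))
Apply DISTRIBUTE at R (target: ((3*x)*(3+a))): (((3*x)*(8*y))+((3*x)*(3+a))) -> (((3*x)*(8*y))+(((3*x)*3)+((3*x)*a)))
Apply FACTOR at R (target: (((3*x)*3)+((3*x)*a))): (((3*x)*(8*y))+(((3*x)*3)+((3*x)*a))) -> (((3*x)*(8*y))+((3*x)*(3+a)))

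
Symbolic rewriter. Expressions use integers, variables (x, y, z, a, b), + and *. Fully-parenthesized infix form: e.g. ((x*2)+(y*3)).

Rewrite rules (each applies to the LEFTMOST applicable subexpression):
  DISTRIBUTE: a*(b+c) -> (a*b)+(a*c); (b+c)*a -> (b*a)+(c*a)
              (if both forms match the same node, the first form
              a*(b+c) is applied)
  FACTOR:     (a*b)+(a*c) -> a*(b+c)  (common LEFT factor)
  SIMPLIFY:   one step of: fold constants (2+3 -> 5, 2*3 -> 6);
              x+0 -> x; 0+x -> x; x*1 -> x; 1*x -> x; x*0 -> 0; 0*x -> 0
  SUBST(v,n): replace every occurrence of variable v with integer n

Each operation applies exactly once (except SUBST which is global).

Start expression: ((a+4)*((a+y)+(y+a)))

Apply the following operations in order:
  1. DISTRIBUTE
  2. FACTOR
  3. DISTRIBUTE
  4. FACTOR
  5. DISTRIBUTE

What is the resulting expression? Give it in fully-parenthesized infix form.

Start: ((a+4)*((a+y)+(y+a)))
Apply DISTRIBUTE at root (target: ((a+4)*((a+y)+(y+a)))): ((a+4)*((a+y)+(y+a))) -> (((a+4)*(a+y))+((a+4)*(y+a)))
Apply FACTOR at root (target: (((a+4)*(a+y))+((a+4)*(y+a)))): (((a+4)*(a+y))+((a+4)*(y+a))) -> ((a+4)*((a+y)+(y+a)))
Apply DISTRIBUTE at root (target: ((a+4)*((a+y)+(y+a)))): ((a+4)*((a+y)+(y+a))) -> (((a+4)*(a+y))+((a+4)*(y+a)))
Apply FACTOR at root (target: (((a+4)*(a+y))+((a+4)*(y+a)))): (((a+4)*(a+y))+((a+4)*(y+a))) -> ((a+4)*((a+y)+(y+a)))
Apply DISTRIBUTE at root (target: ((a+4)*((a+y)+(y+a)))): ((a+4)*((a+y)+(y+a))) -> (((a+4)*(a+y))+((a+4)*(y+a)))

Answer: (((a+4)*(a+y))+((a+4)*(y+a)))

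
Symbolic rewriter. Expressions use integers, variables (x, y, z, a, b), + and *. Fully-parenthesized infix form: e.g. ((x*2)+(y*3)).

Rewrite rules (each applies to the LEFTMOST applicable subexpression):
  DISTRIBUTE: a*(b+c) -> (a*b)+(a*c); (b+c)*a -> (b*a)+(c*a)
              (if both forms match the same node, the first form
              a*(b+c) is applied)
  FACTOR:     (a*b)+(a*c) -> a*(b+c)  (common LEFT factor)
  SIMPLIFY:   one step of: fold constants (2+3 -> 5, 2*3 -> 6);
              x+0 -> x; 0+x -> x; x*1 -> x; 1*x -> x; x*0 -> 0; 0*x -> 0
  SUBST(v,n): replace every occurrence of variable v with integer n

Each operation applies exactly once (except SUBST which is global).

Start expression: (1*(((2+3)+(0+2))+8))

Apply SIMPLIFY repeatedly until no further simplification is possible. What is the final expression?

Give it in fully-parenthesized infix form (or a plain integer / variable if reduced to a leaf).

Start: (1*(((2+3)+(0+2))+8))
Step 1: at root: (1*(((2+3)+(0+2))+8)) -> (((2+3)+(0+2))+8); overall: (1*(((2+3)+(0+2))+8)) -> (((2+3)+(0+2))+8)
Step 2: at LL: (2+3) -> 5; overall: (((2+3)+(0+2))+8) -> ((5+(0+2))+8)
Step 3: at LR: (0+2) -> 2; overall: ((5+(0+2))+8) -> ((5+2)+8)
Step 4: at L: (5+2) -> 7; overall: ((5+2)+8) -> (7+8)
Step 5: at root: (7+8) -> 15; overall: (7+8) -> 15
Fixed point: 15

Answer: 15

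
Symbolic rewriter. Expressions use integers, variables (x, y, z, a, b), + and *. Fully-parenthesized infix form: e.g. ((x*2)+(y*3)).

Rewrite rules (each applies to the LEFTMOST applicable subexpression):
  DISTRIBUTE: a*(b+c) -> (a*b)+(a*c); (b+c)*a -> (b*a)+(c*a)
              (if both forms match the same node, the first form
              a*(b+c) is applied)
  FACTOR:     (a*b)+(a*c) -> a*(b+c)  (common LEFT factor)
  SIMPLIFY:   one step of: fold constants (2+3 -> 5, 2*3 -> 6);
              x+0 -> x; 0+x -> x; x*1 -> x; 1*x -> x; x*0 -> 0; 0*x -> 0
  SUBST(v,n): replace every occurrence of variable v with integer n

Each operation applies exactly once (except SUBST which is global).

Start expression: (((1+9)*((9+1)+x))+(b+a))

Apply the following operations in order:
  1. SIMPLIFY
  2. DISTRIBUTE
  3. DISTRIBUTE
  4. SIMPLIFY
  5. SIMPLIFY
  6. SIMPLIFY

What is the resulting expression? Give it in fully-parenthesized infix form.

Start: (((1+9)*((9+1)+x))+(b+a))
Apply SIMPLIFY at LL (target: (1+9)): (((1+9)*((9+1)+x))+(b+a)) -> ((10*((9+1)+x))+(b+a))
Apply DISTRIBUTE at L (target: (10*((9+1)+x))): ((10*((9+1)+x))+(b+a)) -> (((10*(9+1))+(10*x))+(b+a))
Apply DISTRIBUTE at LL (target: (10*(9+1))): (((10*(9+1))+(10*x))+(b+a)) -> ((((10*9)+(10*1))+(10*x))+(b+a))
Apply SIMPLIFY at LLL (target: (10*9)): ((((10*9)+(10*1))+(10*x))+(b+a)) -> (((90+(10*1))+(10*x))+(b+a))
Apply SIMPLIFY at LLR (target: (10*1)): (((90+(10*1))+(10*x))+(b+a)) -> (((90+10)+(10*x))+(b+a))
Apply SIMPLIFY at LL (target: (90+10)): (((90+10)+(10*x))+(b+a)) -> ((100+(10*x))+(b+a))

Answer: ((100+(10*x))+(b+a))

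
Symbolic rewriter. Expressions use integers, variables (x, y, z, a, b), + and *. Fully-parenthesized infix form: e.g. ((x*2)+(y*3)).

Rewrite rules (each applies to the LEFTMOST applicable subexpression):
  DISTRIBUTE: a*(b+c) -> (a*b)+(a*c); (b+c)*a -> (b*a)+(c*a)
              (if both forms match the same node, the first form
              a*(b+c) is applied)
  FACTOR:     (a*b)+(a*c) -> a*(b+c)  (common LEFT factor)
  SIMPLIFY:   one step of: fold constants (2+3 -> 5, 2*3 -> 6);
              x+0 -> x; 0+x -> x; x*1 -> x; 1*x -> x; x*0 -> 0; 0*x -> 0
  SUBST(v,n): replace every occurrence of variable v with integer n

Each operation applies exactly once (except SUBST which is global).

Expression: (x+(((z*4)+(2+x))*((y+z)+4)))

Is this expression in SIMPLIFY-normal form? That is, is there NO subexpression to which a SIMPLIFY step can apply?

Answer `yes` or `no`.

Expression: (x+(((z*4)+(2+x))*((y+z)+4)))
Scanning for simplifiable subexpressions (pre-order)...
  at root: (x+(((z*4)+(2+x))*((y+z)+4))) (not simplifiable)
  at R: (((z*4)+(2+x))*((y+z)+4)) (not simplifiable)
  at RL: ((z*4)+(2+x)) (not simplifiable)
  at RLL: (z*4) (not simplifiable)
  at RLR: (2+x) (not simplifiable)
  at RR: ((y+z)+4) (not simplifiable)
  at RRL: (y+z) (not simplifiable)
Result: no simplifiable subexpression found -> normal form.

Answer: yes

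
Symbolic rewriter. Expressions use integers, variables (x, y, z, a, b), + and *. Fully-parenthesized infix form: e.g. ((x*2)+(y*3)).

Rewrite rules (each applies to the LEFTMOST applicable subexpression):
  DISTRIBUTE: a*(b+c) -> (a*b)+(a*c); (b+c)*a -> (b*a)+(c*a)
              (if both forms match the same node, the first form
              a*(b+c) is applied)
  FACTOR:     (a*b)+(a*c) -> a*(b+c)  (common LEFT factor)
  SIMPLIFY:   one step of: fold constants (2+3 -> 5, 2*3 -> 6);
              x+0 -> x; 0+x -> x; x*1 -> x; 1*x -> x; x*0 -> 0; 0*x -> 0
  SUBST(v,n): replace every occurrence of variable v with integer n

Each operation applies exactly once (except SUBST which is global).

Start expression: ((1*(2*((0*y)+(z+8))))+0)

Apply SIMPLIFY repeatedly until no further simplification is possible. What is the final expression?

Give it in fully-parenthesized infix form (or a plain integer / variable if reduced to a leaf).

Start: ((1*(2*((0*y)+(z+8))))+0)
Step 1: at root: ((1*(2*((0*y)+(z+8))))+0) -> (1*(2*((0*y)+(z+8)))); overall: ((1*(2*((0*y)+(z+8))))+0) -> (1*(2*((0*y)+(z+8))))
Step 2: at root: (1*(2*((0*y)+(z+8)))) -> (2*((0*y)+(z+8))); overall: (1*(2*((0*y)+(z+8)))) -> (2*((0*y)+(z+8)))
Step 3: at RL: (0*y) -> 0; overall: (2*((0*y)+(z+8))) -> (2*(0+(z+8)))
Step 4: at R: (0+(z+8)) -> (z+8); overall: (2*(0+(z+8))) -> (2*(z+8))
Fixed point: (2*(z+8))

Answer: (2*(z+8))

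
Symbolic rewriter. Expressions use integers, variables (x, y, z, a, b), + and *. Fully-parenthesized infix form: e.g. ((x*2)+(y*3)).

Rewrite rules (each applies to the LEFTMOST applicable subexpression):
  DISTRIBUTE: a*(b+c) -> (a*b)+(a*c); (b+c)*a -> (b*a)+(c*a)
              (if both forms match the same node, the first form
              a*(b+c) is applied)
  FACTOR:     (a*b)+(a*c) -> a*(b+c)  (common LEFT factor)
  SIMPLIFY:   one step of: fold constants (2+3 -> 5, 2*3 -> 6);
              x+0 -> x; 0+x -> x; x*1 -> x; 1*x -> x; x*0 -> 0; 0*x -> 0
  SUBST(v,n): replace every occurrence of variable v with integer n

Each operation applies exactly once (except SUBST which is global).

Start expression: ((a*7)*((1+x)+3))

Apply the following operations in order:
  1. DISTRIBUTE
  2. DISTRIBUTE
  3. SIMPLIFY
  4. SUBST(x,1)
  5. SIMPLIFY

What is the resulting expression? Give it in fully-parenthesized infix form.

Start: ((a*7)*((1+x)+3))
Apply DISTRIBUTE at root (target: ((a*7)*((1+x)+3))): ((a*7)*((1+x)+3)) -> (((a*7)*(1+x))+((a*7)*3))
Apply DISTRIBUTE at L (target: ((a*7)*(1+x))): (((a*7)*(1+x))+((a*7)*3)) -> ((((a*7)*1)+((a*7)*x))+((a*7)*3))
Apply SIMPLIFY at LL (target: ((a*7)*1)): ((((a*7)*1)+((a*7)*x))+((a*7)*3)) -> (((a*7)+((a*7)*x))+((a*7)*3))
Apply SUBST(x,1): (((a*7)+((a*7)*x))+((a*7)*3)) -> (((a*7)+((a*7)*1))+((a*7)*3))
Apply SIMPLIFY at LR (target: ((a*7)*1)): (((a*7)+((a*7)*1))+((a*7)*3)) -> (((a*7)+(a*7))+((a*7)*3))

Answer: (((a*7)+(a*7))+((a*7)*3))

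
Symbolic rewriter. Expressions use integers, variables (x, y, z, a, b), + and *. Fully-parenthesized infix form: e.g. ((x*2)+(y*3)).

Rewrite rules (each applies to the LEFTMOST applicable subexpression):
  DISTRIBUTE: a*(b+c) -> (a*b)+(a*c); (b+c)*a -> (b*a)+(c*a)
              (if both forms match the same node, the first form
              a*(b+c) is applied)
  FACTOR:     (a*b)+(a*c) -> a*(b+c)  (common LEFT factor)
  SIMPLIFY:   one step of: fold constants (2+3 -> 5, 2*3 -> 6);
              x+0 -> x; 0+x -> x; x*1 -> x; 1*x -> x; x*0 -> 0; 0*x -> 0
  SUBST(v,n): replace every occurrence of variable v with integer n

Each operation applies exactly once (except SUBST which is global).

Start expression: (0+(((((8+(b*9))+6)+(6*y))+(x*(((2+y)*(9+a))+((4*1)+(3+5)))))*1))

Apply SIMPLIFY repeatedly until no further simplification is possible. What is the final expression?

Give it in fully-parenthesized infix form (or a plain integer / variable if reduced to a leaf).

Start: (0+(((((8+(b*9))+6)+(6*y))+(x*(((2+y)*(9+a))+((4*1)+(3+5)))))*1))
Step 1: at root: (0+(((((8+(b*9))+6)+(6*y))+(x*(((2+y)*(9+a))+((4*1)+(3+5)))))*1)) -> (((((8+(b*9))+6)+(6*y))+(x*(((2+y)*(9+a))+((4*1)+(3+5)))))*1); overall: (0+(((((8+(b*9))+6)+(6*y))+(x*(((2+y)*(9+a))+((4*1)+(3+5)))))*1)) -> (((((8+(b*9))+6)+(6*y))+(x*(((2+y)*(9+a))+((4*1)+(3+5)))))*1)
Step 2: at root: (((((8+(b*9))+6)+(6*y))+(x*(((2+y)*(9+a))+((4*1)+(3+5)))))*1) -> ((((8+(b*9))+6)+(6*y))+(x*(((2+y)*(9+a))+((4*1)+(3+5))))); overall: (((((8+(b*9))+6)+(6*y))+(x*(((2+y)*(9+a))+((4*1)+(3+5)))))*1) -> ((((8+(b*9))+6)+(6*y))+(x*(((2+y)*(9+a))+((4*1)+(3+5)))))
Step 3: at RRRL: (4*1) -> 4; overall: ((((8+(b*9))+6)+(6*y))+(x*(((2+y)*(9+a))+((4*1)+(3+5))))) -> ((((8+(b*9))+6)+(6*y))+(x*(((2+y)*(9+a))+(4+(3+5)))))
Step 4: at RRRR: (3+5) -> 8; overall: ((((8+(b*9))+6)+(6*y))+(x*(((2+y)*(9+a))+(4+(3+5))))) -> ((((8+(b*9))+6)+(6*y))+(x*(((2+y)*(9+a))+(4+8))))
Step 5: at RRR: (4+8) -> 12; overall: ((((8+(b*9))+6)+(6*y))+(x*(((2+y)*(9+a))+(4+8)))) -> ((((8+(b*9))+6)+(6*y))+(x*(((2+y)*(9+a))+12)))
Fixed point: ((((8+(b*9))+6)+(6*y))+(x*(((2+y)*(9+a))+12)))

Answer: ((((8+(b*9))+6)+(6*y))+(x*(((2+y)*(9+a))+12)))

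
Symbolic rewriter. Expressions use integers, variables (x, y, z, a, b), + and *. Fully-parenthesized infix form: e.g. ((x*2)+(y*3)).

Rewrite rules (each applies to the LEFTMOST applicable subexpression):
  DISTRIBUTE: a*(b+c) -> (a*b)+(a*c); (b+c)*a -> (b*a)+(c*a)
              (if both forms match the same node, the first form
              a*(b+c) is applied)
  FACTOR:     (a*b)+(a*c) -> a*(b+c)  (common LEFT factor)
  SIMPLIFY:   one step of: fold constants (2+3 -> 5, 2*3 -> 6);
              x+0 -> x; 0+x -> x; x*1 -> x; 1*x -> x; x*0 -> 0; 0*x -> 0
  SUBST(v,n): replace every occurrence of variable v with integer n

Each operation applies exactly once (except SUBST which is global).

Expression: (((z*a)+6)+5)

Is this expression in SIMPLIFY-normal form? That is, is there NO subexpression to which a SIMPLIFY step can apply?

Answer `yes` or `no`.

Answer: yes

Derivation:
Expression: (((z*a)+6)+5)
Scanning for simplifiable subexpressions (pre-order)...
  at root: (((z*a)+6)+5) (not simplifiable)
  at L: ((z*a)+6) (not simplifiable)
  at LL: (z*a) (not simplifiable)
Result: no simplifiable subexpression found -> normal form.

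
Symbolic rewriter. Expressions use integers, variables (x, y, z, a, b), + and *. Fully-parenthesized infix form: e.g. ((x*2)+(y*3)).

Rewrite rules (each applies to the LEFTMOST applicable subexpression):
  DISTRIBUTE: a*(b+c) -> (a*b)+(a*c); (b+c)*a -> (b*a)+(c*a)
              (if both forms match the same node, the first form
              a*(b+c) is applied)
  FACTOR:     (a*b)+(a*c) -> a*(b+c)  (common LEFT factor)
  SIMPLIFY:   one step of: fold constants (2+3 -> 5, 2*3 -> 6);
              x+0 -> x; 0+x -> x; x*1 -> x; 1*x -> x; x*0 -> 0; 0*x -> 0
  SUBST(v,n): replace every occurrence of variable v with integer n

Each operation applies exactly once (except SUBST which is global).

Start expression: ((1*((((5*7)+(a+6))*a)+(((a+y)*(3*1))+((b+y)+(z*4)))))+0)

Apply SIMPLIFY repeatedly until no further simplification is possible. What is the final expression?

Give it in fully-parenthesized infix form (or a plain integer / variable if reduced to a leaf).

Answer: (((35+(a+6))*a)+(((a+y)*3)+((b+y)+(z*4))))

Derivation:
Start: ((1*((((5*7)+(a+6))*a)+(((a+y)*(3*1))+((b+y)+(z*4)))))+0)
Step 1: at root: ((1*((((5*7)+(a+6))*a)+(((a+y)*(3*1))+((b+y)+(z*4)))))+0) -> (1*((((5*7)+(a+6))*a)+(((a+y)*(3*1))+((b+y)+(z*4))))); overall: ((1*((((5*7)+(a+6))*a)+(((a+y)*(3*1))+((b+y)+(z*4)))))+0) -> (1*((((5*7)+(a+6))*a)+(((a+y)*(3*1))+((b+y)+(z*4)))))
Step 2: at root: (1*((((5*7)+(a+6))*a)+(((a+y)*(3*1))+((b+y)+(z*4))))) -> ((((5*7)+(a+6))*a)+(((a+y)*(3*1))+((b+y)+(z*4)))); overall: (1*((((5*7)+(a+6))*a)+(((a+y)*(3*1))+((b+y)+(z*4))))) -> ((((5*7)+(a+6))*a)+(((a+y)*(3*1))+((b+y)+(z*4))))
Step 3: at LLL: (5*7) -> 35; overall: ((((5*7)+(a+6))*a)+(((a+y)*(3*1))+((b+y)+(z*4)))) -> (((35+(a+6))*a)+(((a+y)*(3*1))+((b+y)+(z*4))))
Step 4: at RLR: (3*1) -> 3; overall: (((35+(a+6))*a)+(((a+y)*(3*1))+((b+y)+(z*4)))) -> (((35+(a+6))*a)+(((a+y)*3)+((b+y)+(z*4))))
Fixed point: (((35+(a+6))*a)+(((a+y)*3)+((b+y)+(z*4))))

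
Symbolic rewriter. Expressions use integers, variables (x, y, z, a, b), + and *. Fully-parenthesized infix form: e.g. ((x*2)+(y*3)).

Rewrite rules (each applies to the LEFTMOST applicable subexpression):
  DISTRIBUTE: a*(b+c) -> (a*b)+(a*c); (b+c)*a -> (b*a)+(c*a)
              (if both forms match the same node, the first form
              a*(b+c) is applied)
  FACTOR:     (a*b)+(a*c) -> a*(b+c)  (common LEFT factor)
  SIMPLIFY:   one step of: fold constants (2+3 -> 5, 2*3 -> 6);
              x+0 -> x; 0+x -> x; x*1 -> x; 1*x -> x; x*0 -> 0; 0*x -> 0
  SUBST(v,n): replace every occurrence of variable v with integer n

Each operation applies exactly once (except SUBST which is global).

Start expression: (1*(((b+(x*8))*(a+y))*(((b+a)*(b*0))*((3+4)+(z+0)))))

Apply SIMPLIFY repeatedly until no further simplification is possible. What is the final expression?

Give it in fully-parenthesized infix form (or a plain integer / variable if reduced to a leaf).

Start: (1*(((b+(x*8))*(a+y))*(((b+a)*(b*0))*((3+4)+(z+0)))))
Step 1: at root: (1*(((b+(x*8))*(a+y))*(((b+a)*(b*0))*((3+4)+(z+0))))) -> (((b+(x*8))*(a+y))*(((b+a)*(b*0))*((3+4)+(z+0)))); overall: (1*(((b+(x*8))*(a+y))*(((b+a)*(b*0))*((3+4)+(z+0))))) -> (((b+(x*8))*(a+y))*(((b+a)*(b*0))*((3+4)+(z+0))))
Step 2: at RLR: (b*0) -> 0; overall: (((b+(x*8))*(a+y))*(((b+a)*(b*0))*((3+4)+(z+0)))) -> (((b+(x*8))*(a+y))*(((b+a)*0)*((3+4)+(z+0))))
Step 3: at RL: ((b+a)*0) -> 0; overall: (((b+(x*8))*(a+y))*(((b+a)*0)*((3+4)+(z+0)))) -> (((b+(x*8))*(a+y))*(0*((3+4)+(z+0))))
Step 4: at R: (0*((3+4)+(z+0))) -> 0; overall: (((b+(x*8))*(a+y))*(0*((3+4)+(z+0)))) -> (((b+(x*8))*(a+y))*0)
Step 5: at root: (((b+(x*8))*(a+y))*0) -> 0; overall: (((b+(x*8))*(a+y))*0) -> 0
Fixed point: 0

Answer: 0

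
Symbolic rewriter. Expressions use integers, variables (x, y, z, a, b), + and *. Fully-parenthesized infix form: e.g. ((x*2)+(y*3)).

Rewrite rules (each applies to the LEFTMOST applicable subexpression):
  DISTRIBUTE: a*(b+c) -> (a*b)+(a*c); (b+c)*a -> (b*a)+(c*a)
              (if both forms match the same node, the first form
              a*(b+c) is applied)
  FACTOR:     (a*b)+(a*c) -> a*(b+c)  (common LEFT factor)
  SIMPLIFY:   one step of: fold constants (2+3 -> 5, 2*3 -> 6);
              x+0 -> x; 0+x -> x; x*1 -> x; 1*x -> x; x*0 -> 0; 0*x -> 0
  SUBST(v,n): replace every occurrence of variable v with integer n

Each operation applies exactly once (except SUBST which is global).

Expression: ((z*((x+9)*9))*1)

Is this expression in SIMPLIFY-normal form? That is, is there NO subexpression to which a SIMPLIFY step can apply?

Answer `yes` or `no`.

Expression: ((z*((x+9)*9))*1)
Scanning for simplifiable subexpressions (pre-order)...
  at root: ((z*((x+9)*9))*1) (SIMPLIFIABLE)
  at L: (z*((x+9)*9)) (not simplifiable)
  at LR: ((x+9)*9) (not simplifiable)
  at LRL: (x+9) (not simplifiable)
Found simplifiable subexpr at path root: ((z*((x+9)*9))*1)
One SIMPLIFY step would give: (z*((x+9)*9))
-> NOT in normal form.

Answer: no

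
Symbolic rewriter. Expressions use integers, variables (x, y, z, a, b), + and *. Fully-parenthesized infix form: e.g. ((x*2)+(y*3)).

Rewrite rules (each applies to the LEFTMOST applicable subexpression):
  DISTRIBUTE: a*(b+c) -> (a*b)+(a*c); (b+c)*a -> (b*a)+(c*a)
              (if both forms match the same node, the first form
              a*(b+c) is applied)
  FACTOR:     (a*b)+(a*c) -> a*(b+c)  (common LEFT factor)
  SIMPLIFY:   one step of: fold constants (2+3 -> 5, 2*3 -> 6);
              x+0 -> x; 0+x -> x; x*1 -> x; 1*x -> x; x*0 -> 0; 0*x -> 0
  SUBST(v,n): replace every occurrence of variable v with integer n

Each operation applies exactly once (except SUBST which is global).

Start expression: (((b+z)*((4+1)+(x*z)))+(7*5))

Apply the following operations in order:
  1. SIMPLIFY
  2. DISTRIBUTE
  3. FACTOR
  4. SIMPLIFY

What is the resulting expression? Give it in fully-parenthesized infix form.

Start: (((b+z)*((4+1)+(x*z)))+(7*5))
Apply SIMPLIFY at LRL (target: (4+1)): (((b+z)*((4+1)+(x*z)))+(7*5)) -> (((b+z)*(5+(x*z)))+(7*5))
Apply DISTRIBUTE at L (target: ((b+z)*(5+(x*z)))): (((b+z)*(5+(x*z)))+(7*5)) -> ((((b+z)*5)+((b+z)*(x*z)))+(7*5))
Apply FACTOR at L (target: (((b+z)*5)+((b+z)*(x*z)))): ((((b+z)*5)+((b+z)*(x*z)))+(7*5)) -> (((b+z)*(5+(x*z)))+(7*5))
Apply SIMPLIFY at R (target: (7*5)): (((b+z)*(5+(x*z)))+(7*5)) -> (((b+z)*(5+(x*z)))+35)

Answer: (((b+z)*(5+(x*z)))+35)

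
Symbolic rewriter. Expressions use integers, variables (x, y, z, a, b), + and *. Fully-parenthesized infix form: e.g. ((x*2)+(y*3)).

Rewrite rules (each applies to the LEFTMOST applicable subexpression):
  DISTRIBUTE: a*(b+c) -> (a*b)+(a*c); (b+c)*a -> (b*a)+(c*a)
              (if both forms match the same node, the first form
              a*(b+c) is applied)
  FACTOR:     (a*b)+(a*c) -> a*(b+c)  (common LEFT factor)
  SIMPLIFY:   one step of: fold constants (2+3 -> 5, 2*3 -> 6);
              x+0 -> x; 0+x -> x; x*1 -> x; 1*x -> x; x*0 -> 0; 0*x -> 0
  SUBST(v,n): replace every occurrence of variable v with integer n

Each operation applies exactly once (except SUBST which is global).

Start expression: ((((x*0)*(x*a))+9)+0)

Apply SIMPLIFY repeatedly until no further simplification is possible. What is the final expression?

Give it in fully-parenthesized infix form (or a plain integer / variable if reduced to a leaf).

Answer: 9

Derivation:
Start: ((((x*0)*(x*a))+9)+0)
Step 1: at root: ((((x*0)*(x*a))+9)+0) -> (((x*0)*(x*a))+9); overall: ((((x*0)*(x*a))+9)+0) -> (((x*0)*(x*a))+9)
Step 2: at LL: (x*0) -> 0; overall: (((x*0)*(x*a))+9) -> ((0*(x*a))+9)
Step 3: at L: (0*(x*a)) -> 0; overall: ((0*(x*a))+9) -> (0+9)
Step 4: at root: (0+9) -> 9; overall: (0+9) -> 9
Fixed point: 9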